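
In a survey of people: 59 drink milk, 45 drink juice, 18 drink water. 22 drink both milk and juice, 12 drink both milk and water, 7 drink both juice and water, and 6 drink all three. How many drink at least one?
|A∪B∪C| = 59+45+18-22-12-7+6 = 87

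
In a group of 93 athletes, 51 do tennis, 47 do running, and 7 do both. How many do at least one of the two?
|A∪B| = |A| + |B| - |A∩B| = 51 + 47 - 7 = 91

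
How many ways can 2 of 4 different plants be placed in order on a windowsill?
P(4,2) = 4!/(4-2)! = 12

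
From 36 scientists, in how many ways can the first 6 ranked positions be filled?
P(36,6) = 36!/(36-6)! = 1402410240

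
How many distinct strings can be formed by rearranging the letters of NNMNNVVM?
8! / (2! × 2! × 4!) = 420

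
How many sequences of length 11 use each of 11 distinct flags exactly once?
11! = 39916800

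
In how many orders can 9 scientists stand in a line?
9! = 362880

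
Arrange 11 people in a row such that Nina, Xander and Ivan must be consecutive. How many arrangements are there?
Treat the 3 as one block: (11-3+1)! × 3! = 362880 × 6 = 2177280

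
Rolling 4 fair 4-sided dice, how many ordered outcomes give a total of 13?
Coefficient of x^13 in (x + x² + ... + x^4)^4. By inclusion-exclusion on dice exceeding 4: Σ_j (-1)^j C(4,j)·C(13-1-4j, 3) = C(4,0)·C(12,3) - C(4,1)·C(8,3) + C(4,2)·C(4,3) = 1·220 - 4·56 + 6·4 = 20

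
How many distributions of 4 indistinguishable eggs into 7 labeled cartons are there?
C(4+7-1, 7-1) = C(10, 6) = 210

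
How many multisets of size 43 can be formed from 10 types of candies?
C(43+10-1, 10-1) = C(52, 9) = 3679075400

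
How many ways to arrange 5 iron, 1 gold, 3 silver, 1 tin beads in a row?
10! / (5! × 1! × 3! × 1!) = 5040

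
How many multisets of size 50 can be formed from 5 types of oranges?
C(50+5-1, 5-1) = C(54, 4) = 316251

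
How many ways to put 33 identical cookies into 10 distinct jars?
C(33+10-1, 10-1) = C(42, 9) = 445891810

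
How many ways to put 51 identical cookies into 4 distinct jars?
C(51+4-1, 4-1) = C(54, 3) = 24804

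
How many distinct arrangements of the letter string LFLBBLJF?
8! / (3! × 1! × 2! × 2!) = 1680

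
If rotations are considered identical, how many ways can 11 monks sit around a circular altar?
Circular: fix one position, arrange the rest. (11-1)! = 3628800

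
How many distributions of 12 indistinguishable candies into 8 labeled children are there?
C(12+8-1, 8-1) = C(19, 7) = 50388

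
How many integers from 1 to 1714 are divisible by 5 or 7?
⌊1714/5⌋ + ⌊1714/7⌋ - ⌊1714/35⌋ = 342 + 244 - 48 = 538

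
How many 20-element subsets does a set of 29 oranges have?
C(29,20) = 29!/(20!×9!) = 10015005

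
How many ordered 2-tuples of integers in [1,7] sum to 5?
Coefficient of x^5 in (x + x² + ... + x^7)^2. By inclusion-exclusion on dice exceeding 7: Σ_j (-1)^j C(2,j)·C(5-1-7j, 1) = C(2,0)·C(4,1) = 1·4 = 4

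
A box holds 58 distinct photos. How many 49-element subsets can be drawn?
C(58,49) = 58!/(49!×9!) = 10648873950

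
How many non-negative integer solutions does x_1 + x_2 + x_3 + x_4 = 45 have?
C(45+4-1, 4-1) = C(48, 3) = 17296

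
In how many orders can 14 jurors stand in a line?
14! = 87178291200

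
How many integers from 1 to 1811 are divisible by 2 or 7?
⌊1811/2⌋ + ⌊1811/7⌋ - ⌊1811/14⌋ = 905 + 258 - 129 = 1034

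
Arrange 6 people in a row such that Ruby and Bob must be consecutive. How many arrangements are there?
Treat the 2 as one block: (6-2+1)! × 2! = 120 × 2 = 240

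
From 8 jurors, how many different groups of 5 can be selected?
C(8,5) = 8!/(5!×3!) = 56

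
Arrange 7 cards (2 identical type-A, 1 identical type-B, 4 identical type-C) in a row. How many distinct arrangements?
7! / (2! × 1! × 4!) = 105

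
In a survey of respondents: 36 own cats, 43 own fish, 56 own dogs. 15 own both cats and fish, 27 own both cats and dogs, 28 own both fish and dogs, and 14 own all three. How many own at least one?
|A∪B∪C| = 36+43+56-15-27-28+14 = 79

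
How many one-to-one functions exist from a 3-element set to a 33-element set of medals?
P(33,3) = 33!/(33-3)! = 32736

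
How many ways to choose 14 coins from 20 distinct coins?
C(20,14) = 20!/(14!×6!) = 38760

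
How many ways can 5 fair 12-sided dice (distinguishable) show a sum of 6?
Coefficient of x^6 in (x + x² + ... + x^12)^5. By inclusion-exclusion on dice exceeding 12: Σ_j (-1)^j C(5,j)·C(6-1-12j, 4) = C(5,0)·C(5,4) = 1·5 = 5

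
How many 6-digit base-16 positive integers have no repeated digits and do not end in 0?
Last digit: 15 nonzero choices. First digit: 14 (nonzero, ≠last). Middle 4: P(14,4) = 24024. Total = 5045040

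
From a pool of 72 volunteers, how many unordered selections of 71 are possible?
C(72,71) = 72!/(71!×1!) = 72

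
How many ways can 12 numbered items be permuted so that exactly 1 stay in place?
Choose the 1 fixed point C(12,1) = 12, derange the rest: !11 = Σ_{j=0}^{11} (-1)^j·11!/j! = 39916800 - 39916800 + 19958400 - 6652800 + 1663200 - 332640 + 55440 - 7920 + 990 - 110 + 11 - 1 = 14684570. Product = 12 × 14684570 = 176214840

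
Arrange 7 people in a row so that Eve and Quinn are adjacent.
Treat as block: (7-1)! × 2! = 720 × 2 = 1440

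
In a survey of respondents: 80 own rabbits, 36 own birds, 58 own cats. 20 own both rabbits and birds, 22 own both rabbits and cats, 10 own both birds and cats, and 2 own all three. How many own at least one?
|A∪B∪C| = 80+36+58-20-22-10+2 = 124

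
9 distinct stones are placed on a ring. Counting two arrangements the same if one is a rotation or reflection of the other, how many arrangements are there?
(9-1)!/2 = 40320/2 = 20160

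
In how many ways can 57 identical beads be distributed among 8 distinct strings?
C(57+8-1, 8-1) = C(64, 7) = 621216192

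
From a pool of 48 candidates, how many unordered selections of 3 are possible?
C(48,3) = 48!/(3!×45!) = 17296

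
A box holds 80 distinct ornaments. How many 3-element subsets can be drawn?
C(80,3) = 80!/(3!×77!) = 82160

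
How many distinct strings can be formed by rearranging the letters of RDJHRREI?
8! / (1! × 1! × 1! × 1! × 3! × 1!) = 6720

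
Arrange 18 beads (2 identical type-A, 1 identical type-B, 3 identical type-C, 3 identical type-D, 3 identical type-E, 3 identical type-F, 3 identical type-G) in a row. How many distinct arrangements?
18! / (2! × 1! × 3! × 3! × 3! × 3! × 3!) = 411675264000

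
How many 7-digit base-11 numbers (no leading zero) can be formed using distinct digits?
First digit: 10 choices (nonzero). Then descending: 10 × 10 × 9 × 8 × 7 × 6 × 5 = 1512000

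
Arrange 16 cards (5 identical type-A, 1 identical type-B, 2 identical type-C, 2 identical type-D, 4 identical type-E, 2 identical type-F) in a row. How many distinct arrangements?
16! / (5! × 1! × 2! × 2! × 4! × 2!) = 908107200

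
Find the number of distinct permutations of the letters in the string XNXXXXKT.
8! / (1! × 1! × 5! × 1!) = 336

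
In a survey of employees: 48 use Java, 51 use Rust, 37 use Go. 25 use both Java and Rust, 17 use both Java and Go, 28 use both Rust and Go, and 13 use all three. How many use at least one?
|A∪B∪C| = 48+51+37-25-17-28+13 = 79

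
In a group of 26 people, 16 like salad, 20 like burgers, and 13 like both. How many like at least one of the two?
|A∪B| = |A| + |B| - |A∩B| = 16 + 20 - 13 = 23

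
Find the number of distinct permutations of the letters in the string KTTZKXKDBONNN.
13! / (1! × 1! × 3! × 1! × 1! × 2! × 1! × 3!) = 86486400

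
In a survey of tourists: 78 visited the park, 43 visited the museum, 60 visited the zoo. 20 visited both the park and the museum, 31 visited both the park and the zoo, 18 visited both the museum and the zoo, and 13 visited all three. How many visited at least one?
|A∪B∪C| = 78+43+60-20-31-18+13 = 125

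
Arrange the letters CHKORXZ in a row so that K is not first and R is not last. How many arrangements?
By inclusion-exclusion: 7! - 2×(7-1)! + (7-2)! = 5040 - 1440 + 120 = 3720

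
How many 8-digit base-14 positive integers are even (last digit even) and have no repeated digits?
Last∈{0,2,4,6,8,10,12}. Last=0: 8648640. Last nonzero: 6×12×P(12,6) = 47900160. Total = 56548800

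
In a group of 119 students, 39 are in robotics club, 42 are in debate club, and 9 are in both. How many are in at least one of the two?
|A∪B| = |A| + |B| - |A∩B| = 39 + 42 - 9 = 72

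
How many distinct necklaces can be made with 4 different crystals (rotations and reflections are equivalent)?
(4-1)!/2 = 6/2 = 3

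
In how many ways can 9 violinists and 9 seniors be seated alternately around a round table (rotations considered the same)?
Fix one of the violinists: (9-1)! ways for the remaining violinists, × 9! ways for the seniors = 40320 × 362880 = 14631321600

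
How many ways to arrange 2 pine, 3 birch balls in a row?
5! / (2! × 3!) = 10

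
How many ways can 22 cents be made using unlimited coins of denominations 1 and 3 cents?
Coefficient of x^22 in 1/(1-x^1) · 1/(1-x^3). Use j coins of 3 for j = 0..⌊22/3⌋ = 7, the rest in 1s: 7 + 1 = 8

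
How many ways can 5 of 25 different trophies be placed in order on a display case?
P(25,5) = 25!/(25-5)! = 6375600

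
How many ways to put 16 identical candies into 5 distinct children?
C(16+5-1, 5-1) = C(20, 4) = 4845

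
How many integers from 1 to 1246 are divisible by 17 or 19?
⌊1246/17⌋ + ⌊1246/19⌋ - ⌊1246/323⌋ = 73 + 65 - 3 = 135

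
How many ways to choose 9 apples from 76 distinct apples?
C(76,9) = 76!/(9!×67!) = 142466675900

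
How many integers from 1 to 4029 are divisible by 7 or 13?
⌊4029/7⌋ + ⌊4029/13⌋ - ⌊4029/91⌋ = 575 + 309 - 44 = 840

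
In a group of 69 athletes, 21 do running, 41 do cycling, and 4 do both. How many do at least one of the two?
|A∪B| = |A| + |B| - |A∩B| = 21 + 41 - 4 = 58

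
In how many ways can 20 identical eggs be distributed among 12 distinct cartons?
C(20+12-1, 12-1) = C(31, 11) = 84672315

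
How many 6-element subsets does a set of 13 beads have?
C(13,6) = 13!/(6!×7!) = 1716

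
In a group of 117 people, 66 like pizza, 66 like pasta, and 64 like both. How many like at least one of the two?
|A∪B| = |A| + |B| - |A∩B| = 66 + 66 - 64 = 68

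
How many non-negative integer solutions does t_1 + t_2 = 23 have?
C(23+2-1, 2-1) = C(24, 1) = 24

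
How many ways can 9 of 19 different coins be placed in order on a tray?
P(19,9) = 19!/(19-9)! = 33522128640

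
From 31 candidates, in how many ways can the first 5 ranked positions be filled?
P(31,5) = 31!/(31-5)! = 20389320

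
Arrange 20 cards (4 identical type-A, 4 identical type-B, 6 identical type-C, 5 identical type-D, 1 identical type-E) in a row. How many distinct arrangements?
20! / (4! × 4! × 6! × 5! × 1!) = 48886437600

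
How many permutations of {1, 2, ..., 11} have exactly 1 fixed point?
Choose the 1 fixed point C(11,1) = 11, derange the rest: !10 = Σ_{j=0}^{10} (-1)^j·10!/j! = 3628800 - 3628800 + 1814400 - 604800 + 151200 - 30240 + 5040 - 720 + 90 - 10 + 1 = 1334961. Product = 11 × 1334961 = 14684571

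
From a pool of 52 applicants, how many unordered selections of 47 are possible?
C(52,47) = 52!/(47!×5!) = 2598960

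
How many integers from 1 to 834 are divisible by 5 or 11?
⌊834/5⌋ + ⌊834/11⌋ - ⌊834/55⌋ = 166 + 75 - 15 = 226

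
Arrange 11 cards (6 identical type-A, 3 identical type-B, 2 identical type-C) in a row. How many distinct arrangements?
11! / (6! × 3! × 2!) = 4620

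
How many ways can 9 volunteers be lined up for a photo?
9! = 362880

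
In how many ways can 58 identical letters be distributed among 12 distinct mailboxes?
C(58+12-1, 12-1) = C(69, 11) = 1823810410032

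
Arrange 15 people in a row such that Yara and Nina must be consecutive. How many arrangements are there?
Treat the 2 as one block: (15-2+1)! × 2! = 87178291200 × 2 = 174356582400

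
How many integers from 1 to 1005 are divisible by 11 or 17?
⌊1005/11⌋ + ⌊1005/17⌋ - ⌊1005/187⌋ = 91 + 59 - 5 = 145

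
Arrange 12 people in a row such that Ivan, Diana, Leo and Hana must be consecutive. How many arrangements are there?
Treat the 4 as one block: (12-4+1)! × 4! = 362880 × 24 = 8709120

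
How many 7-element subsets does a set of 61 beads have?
C(61,7) = 61!/(7!×54!) = 436270780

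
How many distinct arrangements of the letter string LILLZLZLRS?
10! / (5! × 2! × 1! × 1! × 1!) = 15120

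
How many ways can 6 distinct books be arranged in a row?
6! = 720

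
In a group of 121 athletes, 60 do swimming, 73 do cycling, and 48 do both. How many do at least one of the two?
|A∪B| = |A| + |B| - |A∩B| = 60 + 73 - 48 = 85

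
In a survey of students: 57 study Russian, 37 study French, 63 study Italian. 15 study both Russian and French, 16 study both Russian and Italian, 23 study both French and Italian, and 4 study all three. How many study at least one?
|A∪B∪C| = 57+37+63-15-16-23+4 = 107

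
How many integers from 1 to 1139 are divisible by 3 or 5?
⌊1139/3⌋ + ⌊1139/5⌋ - ⌊1139/15⌋ = 379 + 227 - 75 = 531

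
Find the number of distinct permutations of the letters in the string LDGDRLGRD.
9! / (2! × 2! × 2! × 3!) = 7560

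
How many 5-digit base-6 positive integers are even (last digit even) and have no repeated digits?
Last∈{0,2,4}. Last=0: 120. Last nonzero: 2×4×P(4,3) = 192. Total = 312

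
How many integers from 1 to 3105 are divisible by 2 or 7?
⌊3105/2⌋ + ⌊3105/7⌋ - ⌊3105/14⌋ = 1552 + 443 - 221 = 1774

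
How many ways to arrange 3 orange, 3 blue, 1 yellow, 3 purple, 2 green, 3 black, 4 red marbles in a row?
19! / (3! × 3! × 1! × 3! × 2! × 3! × 4!) = 1955457504000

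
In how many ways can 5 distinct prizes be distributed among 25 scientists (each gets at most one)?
P(25,5) = 25!/(25-5)! = 6375600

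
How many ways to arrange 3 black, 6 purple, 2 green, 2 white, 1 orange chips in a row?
14! / (3! × 6! × 2! × 2! × 1!) = 5045040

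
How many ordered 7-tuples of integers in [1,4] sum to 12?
Coefficient of x^12 in (x + x² + ... + x^4)^7. By inclusion-exclusion on dice exceeding 4: Σ_j (-1)^j C(7,j)·C(12-1-4j, 6) = C(7,0)·C(11,6) - C(7,1)·C(7,6) = 1·462 - 7·7 = 413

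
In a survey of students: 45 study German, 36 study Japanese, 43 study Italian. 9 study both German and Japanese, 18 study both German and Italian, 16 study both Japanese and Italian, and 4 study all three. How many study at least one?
|A∪B∪C| = 45+36+43-9-18-16+4 = 85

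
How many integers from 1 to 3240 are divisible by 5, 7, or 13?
⌊3240/5⌋+⌊3240/7⌋+⌊3240/13⌋ - ⌊3240/35⌋-⌊3240/65⌋-⌊3240/91⌋ + ⌊3240/455⌋ = 648+462+249 - 92-49-35 + 7 = 1190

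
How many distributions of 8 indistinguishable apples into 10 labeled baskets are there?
C(8+10-1, 10-1) = C(17, 9) = 24310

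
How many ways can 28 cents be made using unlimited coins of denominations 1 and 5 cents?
Coefficient of x^28 in 1/(1-x^1) · 1/(1-x^5). Use j coins of 5 for j = 0..⌊28/5⌋ = 5, the rest in 1s: 5 + 1 = 6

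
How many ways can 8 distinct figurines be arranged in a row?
8! = 40320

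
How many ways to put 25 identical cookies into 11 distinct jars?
C(25+11-1, 11-1) = C(35, 10) = 183579396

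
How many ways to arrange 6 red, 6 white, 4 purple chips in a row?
16! / (6! × 6! × 4!) = 1681680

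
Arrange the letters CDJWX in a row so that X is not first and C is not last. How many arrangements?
By inclusion-exclusion: 5! - 2×(5-1)! + (5-2)! = 120 - 48 + 6 = 78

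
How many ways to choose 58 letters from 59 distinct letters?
C(59,58) = 59!/(58!×1!) = 59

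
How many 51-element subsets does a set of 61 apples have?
C(61,51) = 61!/(51!×10!) = 90177170226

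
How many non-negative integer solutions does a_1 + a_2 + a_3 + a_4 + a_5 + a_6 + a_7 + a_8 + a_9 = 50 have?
C(50+9-1, 9-1) = C(58, 8) = 1916797311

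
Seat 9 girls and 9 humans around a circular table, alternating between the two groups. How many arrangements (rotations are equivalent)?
Fix one of the girls: (9-1)! ways for the remaining girls, × 9! ways for the humans = 40320 × 362880 = 14631321600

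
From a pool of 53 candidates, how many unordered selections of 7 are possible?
C(53,7) = 53!/(7!×46!) = 154143080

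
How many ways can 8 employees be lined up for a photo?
8! = 40320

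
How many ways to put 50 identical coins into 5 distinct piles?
C(50+5-1, 5-1) = C(54, 4) = 316251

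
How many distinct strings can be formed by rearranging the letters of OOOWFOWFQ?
9! / (4! × 1! × 2! × 2!) = 3780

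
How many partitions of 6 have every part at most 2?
Let r_j(i) = number of partitions of i into parts ≤ j, for i = 0..6. r_1(i) = 1 for all i; r_j(i) = r_{j-1}(i) + r_j(i-j). Rows j = 2..2: ≤2: 1 1 2 2 3 3 4. r_2(6) = 4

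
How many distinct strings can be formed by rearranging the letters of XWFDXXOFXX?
10! / (1! × 5! × 1! × 1! × 2!) = 15120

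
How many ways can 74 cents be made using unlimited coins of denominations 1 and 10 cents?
Coefficient of x^74 in 1/(1-x^1) · 1/(1-x^10). Use j coins of 10 for j = 0..⌊74/10⌋ = 7, the rest in 1s: 7 + 1 = 8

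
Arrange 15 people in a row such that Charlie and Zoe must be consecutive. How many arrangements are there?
Treat the 2 as one block: (15-2+1)! × 2! = 87178291200 × 2 = 174356582400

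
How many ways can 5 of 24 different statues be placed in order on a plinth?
P(24,5) = 24!/(24-5)! = 5100480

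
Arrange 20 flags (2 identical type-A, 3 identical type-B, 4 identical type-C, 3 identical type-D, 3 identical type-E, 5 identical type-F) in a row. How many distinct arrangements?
20! / (2! × 3! × 4! × 3! × 3! × 5!) = 1955457504000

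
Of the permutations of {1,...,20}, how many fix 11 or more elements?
Exactly j fixed points: C(20,j)·!(20-j); sum over j ≥ 11 (derangement numbers via !m = (m-1)·(!(m-1) + !(m-2)): !0..!9 = 1, 0, 1, 2, 9, 44, 265, 1854, 14833, 133496). Σ_{j=11}^{20} C(20,j)·!(20-j) = C(20,11)·!9 + C(20,12)·!8 + C(20,13)·!7 + C(20,14)·!6 + C(20,15)·!5 + C(20,16)·!4 + C(20,17)·!3 + C(20,18)·!2 + C(20,19)·!1 + C(20,20)·!0 = 167960·133496 + 125970·14833 + 77520·1854 + 38760·265 + 15504·44 + 4845·9 + 1140·2 + 190·1 + 20·0 + 1·1 = 24445222902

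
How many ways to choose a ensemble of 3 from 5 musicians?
C(5,3) = 5!/(3!×2!) = 10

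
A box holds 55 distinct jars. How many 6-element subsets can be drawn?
C(55,6) = 55!/(6!×49!) = 28989675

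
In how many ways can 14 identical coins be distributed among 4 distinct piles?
C(14+4-1, 4-1) = C(17, 3) = 680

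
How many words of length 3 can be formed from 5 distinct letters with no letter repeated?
P(5,3) = 5!/(5-3)! = 60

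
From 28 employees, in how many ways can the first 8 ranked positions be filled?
P(28,8) = 28!/(28-8)! = 125318793600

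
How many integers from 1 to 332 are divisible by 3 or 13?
⌊332/3⌋ + ⌊332/13⌋ - ⌊332/39⌋ = 110 + 25 - 8 = 127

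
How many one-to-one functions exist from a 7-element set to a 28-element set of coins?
P(28,7) = 28!/(28-7)! = 5967561600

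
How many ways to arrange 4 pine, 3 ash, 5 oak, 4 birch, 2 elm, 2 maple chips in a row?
20! / (4! × 3! × 5! × 4! × 2! × 2!) = 1466593128000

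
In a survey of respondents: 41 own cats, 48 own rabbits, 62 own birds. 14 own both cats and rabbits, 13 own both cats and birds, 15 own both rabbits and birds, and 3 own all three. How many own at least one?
|A∪B∪C| = 41+48+62-14-13-15+3 = 112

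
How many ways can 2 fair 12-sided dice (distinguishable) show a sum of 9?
Coefficient of x^9 in (x + x² + ... + x^12)^2. By inclusion-exclusion on dice exceeding 12: Σ_j (-1)^j C(2,j)·C(9-1-12j, 1) = C(2,0)·C(8,1) = 1·8 = 8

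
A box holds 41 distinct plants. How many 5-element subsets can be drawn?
C(41,5) = 41!/(5!×36!) = 749398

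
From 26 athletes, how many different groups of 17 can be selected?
C(26,17) = 26!/(17!×9!) = 3124550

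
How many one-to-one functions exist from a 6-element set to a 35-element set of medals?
P(35,6) = 35!/(35-6)! = 1168675200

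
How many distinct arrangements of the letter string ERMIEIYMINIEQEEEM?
17! / (3! × 4! × 1! × 6! × 1! × 1! × 1!) = 3430627200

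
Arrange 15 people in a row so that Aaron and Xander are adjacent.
Treat as block: (15-1)! × 2! = 87178291200 × 2 = 174356582400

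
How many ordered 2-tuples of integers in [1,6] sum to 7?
Coefficient of x^7 in (x + x² + ... + x^6)^2. By inclusion-exclusion on dice exceeding 6: Σ_j (-1)^j C(2,j)·C(7-1-6j, 1) = C(2,0)·C(6,1) = 1·6 = 6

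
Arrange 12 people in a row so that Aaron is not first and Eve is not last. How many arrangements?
By inclusion-exclusion: 12! - 2×(12-1)! + (12-2)! = 479001600 - 79833600 + 3628800 = 402796800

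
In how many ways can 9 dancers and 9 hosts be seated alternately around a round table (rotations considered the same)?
Fix one of the dancers: (9-1)! ways for the remaining dancers, × 9! ways for the hosts = 40320 × 362880 = 14631321600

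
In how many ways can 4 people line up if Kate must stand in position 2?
Fix one position: (4-1)! = 6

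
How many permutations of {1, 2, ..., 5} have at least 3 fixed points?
Exactly j fixed points: C(5,j)·!(5-j); sum over j ≥ 3 (derangement numbers via !m = (m-1)·(!(m-1) + !(m-2)): !0..!2 = 1, 0, 1). Σ_{j=3}^{5} C(5,j)·!(5-j) = C(5,3)·!2 + C(5,4)·!1 + C(5,5)·!0 = 10·1 + 5·0 + 1·1 = 11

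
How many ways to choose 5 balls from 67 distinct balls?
C(67,5) = 67!/(5!×62!) = 9657648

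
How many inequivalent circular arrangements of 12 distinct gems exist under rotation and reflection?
(12-1)!/2 = 39916800/2 = 19958400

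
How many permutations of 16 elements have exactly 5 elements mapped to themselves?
Choose the 5 fixed points C(16,5) = 4368, derange the rest: !11 = Σ_{j=0}^{11} (-1)^j·11!/j! = 39916800 - 39916800 + 19958400 - 6652800 + 1663200 - 332640 + 55440 - 7920 + 990 - 110 + 11 - 1 = 14684570. Product = 4368 × 14684570 = 64142201760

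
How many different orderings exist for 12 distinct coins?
12! = 479001600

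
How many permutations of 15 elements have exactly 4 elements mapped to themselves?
Choose the 4 fixed points C(15,4) = 1365, derange the rest: !11 = Σ_{j=0}^{11} (-1)^j·11!/j! = 39916800 - 39916800 + 19958400 - 6652800 + 1663200 - 332640 + 55440 - 7920 + 990 - 110 + 11 - 1 = 14684570. Product = 1365 × 14684570 = 20044438050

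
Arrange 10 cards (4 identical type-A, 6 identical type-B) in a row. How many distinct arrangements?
10! / (4! × 6!) = 210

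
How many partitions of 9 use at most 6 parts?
By conjugation, equals partitions of 9 into parts ≤ 6. Let r_j(i) = number of partitions of i into parts ≤ j, for i = 0..9. r_1(i) = 1 for all i; r_j(i) = r_{j-1}(i) + r_j(i-j). Rows j = 2..6: ≤2: 1 1 2 2 3 3 4 4 5 5; ≤3: 1 1 2 3 4 5 7 8 10 12; ≤4: 1 1 2 3 5 6 9 11 15 18; ≤5: 1 1 2 3 5 7 10 13 18 23; ≤6: 1 1 2 3 5 7 11 14 20 26. r_6(9) = 26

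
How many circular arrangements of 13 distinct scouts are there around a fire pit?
Circular: fix one position, arrange the rest. (13-1)! = 479001600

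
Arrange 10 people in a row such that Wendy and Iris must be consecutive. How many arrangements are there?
Treat the 2 as one block: (10-2+1)! × 2! = 362880 × 2 = 725760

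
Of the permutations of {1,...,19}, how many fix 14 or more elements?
Exactly j fixed points: C(19,j)·!(19-j); sum over j ≥ 14 (derangement numbers via !m = (m-1)·(!(m-1) + !(m-2)): !0..!5 = 1, 0, 1, 2, 9, 44). Σ_{j=14}^{19} C(19,j)·!(19-j) = C(19,14)·!5 + C(19,15)·!4 + C(19,16)·!3 + C(19,17)·!2 + C(19,18)·!1 + C(19,19)·!0 = 11628·44 + 3876·9 + 969·2 + 171·1 + 19·0 + 1·1 = 548626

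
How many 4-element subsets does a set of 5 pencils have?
C(5,4) = 5!/(4!×1!) = 5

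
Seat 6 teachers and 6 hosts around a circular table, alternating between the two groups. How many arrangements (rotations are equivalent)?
Fix one of the teachers: (6-1)! ways for the remaining teachers, × 6! ways for the hosts = 120 × 720 = 86400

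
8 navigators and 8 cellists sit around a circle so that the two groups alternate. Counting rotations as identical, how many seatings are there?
Fix one of the navigators: (8-1)! ways for the remaining navigators, × 8! ways for the cellists = 5040 × 40320 = 203212800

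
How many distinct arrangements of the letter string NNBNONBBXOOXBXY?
15! / (4! × 1! × 4! × 3! × 3!) = 63063000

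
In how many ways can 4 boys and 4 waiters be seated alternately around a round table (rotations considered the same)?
Fix one of the boys: (4-1)! ways for the remaining boys, × 4! ways for the waiters = 6 × 24 = 144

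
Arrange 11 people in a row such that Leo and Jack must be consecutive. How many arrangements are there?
Treat the 2 as one block: (11-2+1)! × 2! = 3628800 × 2 = 7257600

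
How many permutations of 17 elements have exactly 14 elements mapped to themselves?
Choose the 14 fixed points C(17,14) = 680, derange the rest: !3 = Σ_{j=0}^{3} (-1)^j·3!/j! = 6 - 6 + 3 - 1 = 2. Product = 680 × 2 = 1360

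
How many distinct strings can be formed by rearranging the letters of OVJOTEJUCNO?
11! / (1! × 3! × 1! × 2! × 1! × 1! × 1! × 1!) = 3326400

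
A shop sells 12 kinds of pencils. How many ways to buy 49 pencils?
C(49+12-1, 12-1) = C(60, 11) = 342700125300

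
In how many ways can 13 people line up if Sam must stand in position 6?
Fix one position: (13-1)! = 479001600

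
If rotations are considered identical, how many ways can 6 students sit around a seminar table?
Circular: fix one position, arrange the rest. (6-1)! = 120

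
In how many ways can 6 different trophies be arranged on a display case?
6! = 720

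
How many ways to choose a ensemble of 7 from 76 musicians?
C(76,7) = 76!/(7!×69!) = 2186189400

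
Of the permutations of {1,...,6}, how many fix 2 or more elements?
Exactly j fixed points: C(6,j)·!(6-j); sum over j ≥ 2 (derangement numbers via !m = (m-1)·(!(m-1) + !(m-2)): !0..!4 = 1, 0, 1, 2, 9). Σ_{j=2}^{6} C(6,j)·!(6-j) = C(6,2)·!4 + C(6,3)·!3 + C(6,4)·!2 + C(6,5)·!1 + C(6,6)·!0 = 15·9 + 20·2 + 15·1 + 6·0 + 1·1 = 191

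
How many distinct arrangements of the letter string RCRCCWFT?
8! / (1! × 2! × 1! × 1! × 3!) = 3360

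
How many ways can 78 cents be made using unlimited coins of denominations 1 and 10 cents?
Coefficient of x^78 in 1/(1-x^1) · 1/(1-x^10). Use j coins of 10 for j = 0..⌊78/10⌋ = 7, the rest in 1s: 7 + 1 = 8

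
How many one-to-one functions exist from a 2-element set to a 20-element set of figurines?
P(20,2) = 20!/(20-2)! = 380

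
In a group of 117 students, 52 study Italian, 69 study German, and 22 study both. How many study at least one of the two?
|A∪B| = |A| + |B| - |A∩B| = 52 + 69 - 22 = 99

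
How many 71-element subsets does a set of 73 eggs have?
C(73,71) = 73!/(71!×2!) = 2628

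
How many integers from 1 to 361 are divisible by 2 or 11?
⌊361/2⌋ + ⌊361/11⌋ - ⌊361/22⌋ = 180 + 32 - 16 = 196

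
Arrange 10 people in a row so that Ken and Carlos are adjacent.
Treat as block: (10-1)! × 2! = 362880 × 2 = 725760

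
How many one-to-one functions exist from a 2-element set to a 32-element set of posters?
P(32,2) = 32!/(32-2)! = 992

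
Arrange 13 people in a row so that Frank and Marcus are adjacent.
Treat as block: (13-1)! × 2! = 479001600 × 2 = 958003200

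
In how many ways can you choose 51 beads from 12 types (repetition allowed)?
C(51+12-1, 12-1) = C(62, 11) = 508271323092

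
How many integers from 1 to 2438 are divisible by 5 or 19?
⌊2438/5⌋ + ⌊2438/19⌋ - ⌊2438/95⌋ = 487 + 128 - 25 = 590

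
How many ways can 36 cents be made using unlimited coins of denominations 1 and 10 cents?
Coefficient of x^36 in 1/(1-x^1) · 1/(1-x^10). Use j coins of 10 for j = 0..⌊36/10⌋ = 3, the rest in 1s: 3 + 1 = 4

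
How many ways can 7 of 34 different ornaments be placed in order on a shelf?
P(34,7) = 34!/(34-7)! = 27113264640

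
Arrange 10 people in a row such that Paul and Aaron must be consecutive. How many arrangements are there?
Treat the 2 as one block: (10-2+1)! × 2! = 362880 × 2 = 725760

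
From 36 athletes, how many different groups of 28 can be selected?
C(36,28) = 36!/(28!×8!) = 30260340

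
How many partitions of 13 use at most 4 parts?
By conjugation, equals partitions of 13 into parts ≤ 4. Let r_j(i) = number of partitions of i into parts ≤ j, for i = 0..13. r_1(i) = 1 for all i; r_j(i) = r_{j-1}(i) + r_j(i-j). Rows j = 2..4: ≤2: 1 1 2 2 3 3 4 4 5 5 6 6 7 7; ≤3: 1 1 2 3 4 5 7 8 10 12 14 16 19 21; ≤4: 1 1 2 3 5 6 9 11 15 18 23 27 34 39. r_4(13) = 39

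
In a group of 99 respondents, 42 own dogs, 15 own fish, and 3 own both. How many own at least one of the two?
|A∪B| = |A| + |B| - |A∩B| = 42 + 15 - 3 = 54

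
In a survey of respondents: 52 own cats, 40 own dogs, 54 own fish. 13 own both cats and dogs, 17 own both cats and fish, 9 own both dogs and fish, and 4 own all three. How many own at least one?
|A∪B∪C| = 52+40+54-13-17-9+4 = 111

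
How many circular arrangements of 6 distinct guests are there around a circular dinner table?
Circular: fix one position, arrange the rest. (6-1)! = 120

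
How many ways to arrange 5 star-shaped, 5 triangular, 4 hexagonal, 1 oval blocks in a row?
15! / (5! × 5! × 4! × 1!) = 3783780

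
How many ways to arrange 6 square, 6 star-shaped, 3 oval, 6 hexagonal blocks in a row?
21! / (6! × 6! × 3! × 6!) = 22813670880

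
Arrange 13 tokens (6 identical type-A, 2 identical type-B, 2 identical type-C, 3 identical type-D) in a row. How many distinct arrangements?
13! / (6! × 2! × 2! × 3!) = 360360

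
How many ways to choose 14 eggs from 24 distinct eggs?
C(24,14) = 24!/(14!×10!) = 1961256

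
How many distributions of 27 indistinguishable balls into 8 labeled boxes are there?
C(27+8-1, 8-1) = C(34, 7) = 5379616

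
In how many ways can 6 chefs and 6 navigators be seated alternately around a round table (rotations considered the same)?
Fix one of the chefs: (6-1)! ways for the remaining chefs, × 6! ways for the navigators = 120 × 720 = 86400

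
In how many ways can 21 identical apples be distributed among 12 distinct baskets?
C(21+12-1, 12-1) = C(32, 11) = 129024480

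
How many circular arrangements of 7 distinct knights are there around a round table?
Circular: fix one position, arrange the rest. (7-1)! = 720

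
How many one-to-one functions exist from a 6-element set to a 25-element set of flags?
P(25,6) = 25!/(25-6)! = 127512000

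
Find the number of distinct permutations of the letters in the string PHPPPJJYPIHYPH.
14! / (2! × 3! × 2! × 6! × 1!) = 5045040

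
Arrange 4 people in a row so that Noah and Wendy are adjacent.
Treat as block: (4-1)! × 2! = 6 × 2 = 12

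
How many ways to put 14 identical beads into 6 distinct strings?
C(14+6-1, 6-1) = C(19, 5) = 11628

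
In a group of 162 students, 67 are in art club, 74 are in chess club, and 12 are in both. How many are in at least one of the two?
|A∪B| = |A| + |B| - |A∩B| = 67 + 74 - 12 = 129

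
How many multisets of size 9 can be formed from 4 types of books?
C(9+4-1, 4-1) = C(12, 3) = 220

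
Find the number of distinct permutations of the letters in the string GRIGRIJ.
7! / (2! × 2! × 2! × 1!) = 630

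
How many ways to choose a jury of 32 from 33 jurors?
C(33,32) = 33!/(32!×1!) = 33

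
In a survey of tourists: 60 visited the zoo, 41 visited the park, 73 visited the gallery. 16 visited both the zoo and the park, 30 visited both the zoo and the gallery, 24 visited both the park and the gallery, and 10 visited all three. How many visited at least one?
|A∪B∪C| = 60+41+73-16-30-24+10 = 114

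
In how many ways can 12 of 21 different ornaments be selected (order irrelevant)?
C(21,12) = 21!/(12!×9!) = 293930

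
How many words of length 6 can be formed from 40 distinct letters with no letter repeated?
P(40,6) = 40!/(40-6)! = 2763633600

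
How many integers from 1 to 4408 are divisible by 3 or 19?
⌊4408/3⌋ + ⌊4408/19⌋ - ⌊4408/57⌋ = 1469 + 232 - 77 = 1624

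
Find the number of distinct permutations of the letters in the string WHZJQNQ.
7! / (2! × 1! × 1! × 1! × 1! × 1!) = 2520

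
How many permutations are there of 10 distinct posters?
10! = 3628800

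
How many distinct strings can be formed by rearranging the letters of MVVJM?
5! / (2! × 2! × 1!) = 30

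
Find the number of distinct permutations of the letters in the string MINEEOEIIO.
10! / (1! × 1! × 3! × 2! × 3!) = 50400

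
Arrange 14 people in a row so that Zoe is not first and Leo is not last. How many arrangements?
By inclusion-exclusion: 14! - 2×(14-1)! + (14-2)! = 87178291200 - 12454041600 + 479001600 = 75203251200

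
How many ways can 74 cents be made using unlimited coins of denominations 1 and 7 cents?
Coefficient of x^74 in 1/(1-x^1) · 1/(1-x^7). Use j coins of 7 for j = 0..⌊74/7⌋ = 10, the rest in 1s: 10 + 1 = 11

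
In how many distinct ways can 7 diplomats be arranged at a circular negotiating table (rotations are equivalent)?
Circular: fix one position, arrange the rest. (7-1)! = 720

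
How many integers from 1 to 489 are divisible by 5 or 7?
⌊489/5⌋ + ⌊489/7⌋ - ⌊489/35⌋ = 97 + 69 - 13 = 153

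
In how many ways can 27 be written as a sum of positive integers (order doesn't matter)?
Pentagonal recurrence p(n) = p(n-1) + p(n-2) - p(n-5) - p(n-7) + p(n-12) + p(n-15) - ... gives p(0..26) = 1, 1, 2, 3, 5, 7, 11, 15, 22, 30, 42, 56, 77, 101, 135, 176, 231, 297, 385, 490, 627, 792, 1002, 1255, 1575, 1958, 2436. p(27) = p(26) + p(25) - p(22) - p(20) + p(15) + p(12) - p(5) - p(1) = 2436 + 1958 - 1002 - 627 + 176 + 77 - 7 - 1 = 3010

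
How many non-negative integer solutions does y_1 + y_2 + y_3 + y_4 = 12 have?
C(12+4-1, 4-1) = C(15, 3) = 455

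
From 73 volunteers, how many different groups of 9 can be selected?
C(73,9) = 73!/(9!×64!) = 97082021465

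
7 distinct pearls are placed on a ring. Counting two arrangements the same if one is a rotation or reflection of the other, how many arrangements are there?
(7-1)!/2 = 720/2 = 360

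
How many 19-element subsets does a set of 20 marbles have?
C(20,19) = 20!/(19!×1!) = 20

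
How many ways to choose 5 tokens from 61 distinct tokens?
C(61,5) = 61!/(5!×56!) = 5949147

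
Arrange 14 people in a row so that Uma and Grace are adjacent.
Treat as block: (14-1)! × 2! = 6227020800 × 2 = 12454041600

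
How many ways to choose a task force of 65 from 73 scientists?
C(73,65) = 73!/(65!×8!) = 13442126049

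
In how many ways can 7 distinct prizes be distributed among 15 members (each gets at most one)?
P(15,7) = 15!/(15-7)! = 32432400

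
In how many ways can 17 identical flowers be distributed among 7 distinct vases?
C(17+7-1, 7-1) = C(23, 6) = 100947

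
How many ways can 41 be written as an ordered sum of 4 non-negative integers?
C(41+4-1, 4-1) = C(44, 3) = 13244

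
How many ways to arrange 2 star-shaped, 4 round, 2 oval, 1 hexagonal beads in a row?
9! / (2! × 4! × 2! × 1!) = 3780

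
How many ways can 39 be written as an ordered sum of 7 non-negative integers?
C(39+7-1, 7-1) = C(45, 6) = 8145060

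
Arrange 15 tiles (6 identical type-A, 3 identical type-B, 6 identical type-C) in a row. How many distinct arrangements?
15! / (6! × 3! × 6!) = 420420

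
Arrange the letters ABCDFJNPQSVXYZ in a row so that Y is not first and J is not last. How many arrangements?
By inclusion-exclusion: 14! - 2×(14-1)! + (14-2)! = 87178291200 - 12454041600 + 479001600 = 75203251200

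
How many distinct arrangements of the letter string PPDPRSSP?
8! / (1! × 4! × 1! × 2!) = 840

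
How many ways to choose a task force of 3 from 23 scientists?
C(23,3) = 23!/(3!×20!) = 1771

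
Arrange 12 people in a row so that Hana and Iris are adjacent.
Treat as block: (12-1)! × 2! = 39916800 × 2 = 79833600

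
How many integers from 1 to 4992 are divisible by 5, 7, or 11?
⌊4992/5⌋+⌊4992/7⌋+⌊4992/11⌋ - ⌊4992/35⌋-⌊4992/55⌋-⌊4992/77⌋ + ⌊4992/385⌋ = 998+713+453 - 142-90-64 + 12 = 1880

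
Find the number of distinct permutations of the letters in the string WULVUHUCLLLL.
12! / (1! × 3! × 1! × 1! × 1! × 5!) = 665280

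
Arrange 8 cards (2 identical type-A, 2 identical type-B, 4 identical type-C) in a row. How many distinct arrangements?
8! / (2! × 2! × 4!) = 420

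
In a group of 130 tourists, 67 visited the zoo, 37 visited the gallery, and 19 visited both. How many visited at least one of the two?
|A∪B| = |A| + |B| - |A∩B| = 67 + 37 - 19 = 85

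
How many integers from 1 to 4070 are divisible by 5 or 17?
⌊4070/5⌋ + ⌊4070/17⌋ - ⌊4070/85⌋ = 814 + 239 - 47 = 1006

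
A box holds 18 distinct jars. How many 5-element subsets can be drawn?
C(18,5) = 18!/(5!×13!) = 8568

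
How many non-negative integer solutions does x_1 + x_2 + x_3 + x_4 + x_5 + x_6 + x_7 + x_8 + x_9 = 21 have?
C(21+9-1, 9-1) = C(29, 8) = 4292145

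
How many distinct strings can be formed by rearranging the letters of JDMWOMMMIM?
10! / (1! × 1! × 1! × 5! × 1! × 1!) = 30240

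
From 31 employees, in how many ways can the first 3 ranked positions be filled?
P(31,3) = 31!/(31-3)! = 26970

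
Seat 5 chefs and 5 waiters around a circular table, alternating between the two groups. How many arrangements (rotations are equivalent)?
Fix one of the chefs: (5-1)! ways for the remaining chefs, × 5! ways for the waiters = 24 × 120 = 2880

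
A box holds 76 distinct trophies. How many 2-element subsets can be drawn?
C(76,2) = 76!/(2!×74!) = 2850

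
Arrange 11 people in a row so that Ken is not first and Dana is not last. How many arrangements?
By inclusion-exclusion: 11! - 2×(11-1)! + (11-2)! = 39916800 - 7257600 + 362880 = 33022080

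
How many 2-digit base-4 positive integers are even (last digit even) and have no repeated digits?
Last∈{0,2}. Last=0: 3. Last nonzero: 1×2×P(2,0) = 2. Total = 5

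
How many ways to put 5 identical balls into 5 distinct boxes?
C(5+5-1, 5-1) = C(9, 4) = 126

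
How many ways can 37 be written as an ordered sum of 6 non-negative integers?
C(37+6-1, 6-1) = C(42, 5) = 850668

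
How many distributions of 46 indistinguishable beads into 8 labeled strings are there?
C(46+8-1, 8-1) = C(53, 7) = 154143080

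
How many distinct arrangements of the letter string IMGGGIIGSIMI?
12! / (5! × 1! × 2! × 4!) = 83160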